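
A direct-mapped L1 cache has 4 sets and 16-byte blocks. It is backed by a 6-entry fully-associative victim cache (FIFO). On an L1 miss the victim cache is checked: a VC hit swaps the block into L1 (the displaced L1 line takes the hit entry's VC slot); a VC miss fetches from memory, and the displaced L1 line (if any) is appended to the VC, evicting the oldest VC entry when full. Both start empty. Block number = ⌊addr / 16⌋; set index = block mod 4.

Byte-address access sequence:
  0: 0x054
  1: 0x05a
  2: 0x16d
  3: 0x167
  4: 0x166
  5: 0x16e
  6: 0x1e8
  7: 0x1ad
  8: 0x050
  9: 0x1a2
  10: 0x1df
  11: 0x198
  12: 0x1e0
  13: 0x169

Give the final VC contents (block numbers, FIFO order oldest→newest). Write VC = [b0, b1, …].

VC = [30, 26, 5, 29]

0: 0x54 (blk 5, set 1) → MISS  vc=[]
1: 0x5a (blk 5, set 1) → L1-HIT  vc=[]
2: 0x16d (blk 22, set 2) → MISS  vc=[]
3: 0x167 (blk 22, set 2) → L1-HIT  vc=[]
4: 0x166 (blk 22, set 2) → L1-HIT  vc=[]
5: 0x16e (blk 22, set 2) → L1-HIT  vc=[]
6: 0x1e8 (blk 30, set 2) → MISS  vc=[22]
7: 0x1ad (blk 26, set 2) → MISS  vc=[22, 30]
8: 0x50 (blk 5, set 1) → L1-HIT  vc=[22, 30]
9: 0x1a2 (blk 26, set 2) → L1-HIT  vc=[22, 30]
10: 0x1df (blk 29, set 1) → MISS  vc=[22, 30, 5]
11: 0x198 (blk 25, set 1) → MISS  vc=[22, 30, 5, 29]
12: 0x1e0 (blk 30, set 2) → VC-HIT  vc=[22, 26, 5, 29]
13: 0x169 (blk 22, set 2) → VC-HIT  vc=[30, 26, 5, 29]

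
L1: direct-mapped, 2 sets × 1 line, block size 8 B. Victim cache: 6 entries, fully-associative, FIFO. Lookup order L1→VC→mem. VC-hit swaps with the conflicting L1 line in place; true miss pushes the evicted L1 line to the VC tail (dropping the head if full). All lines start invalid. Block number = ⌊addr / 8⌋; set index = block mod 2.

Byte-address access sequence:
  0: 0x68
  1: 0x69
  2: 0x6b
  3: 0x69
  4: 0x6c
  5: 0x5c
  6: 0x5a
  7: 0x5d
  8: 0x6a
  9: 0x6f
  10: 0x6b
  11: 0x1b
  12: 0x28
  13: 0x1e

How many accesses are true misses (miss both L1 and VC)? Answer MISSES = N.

MISSES = 4

0: 0x68 (blk 13, set 1) → MISS  vc=[]
1: 0x69 (blk 13, set 1) → L1-HIT  vc=[]
2: 0x6b (blk 13, set 1) → L1-HIT  vc=[]
3: 0x69 (blk 13, set 1) → L1-HIT  vc=[]
4: 0x6c (blk 13, set 1) → L1-HIT  vc=[]
5: 0x5c (blk 11, set 1) → MISS  vc=[13]
6: 0x5a (blk 11, set 1) → L1-HIT  vc=[13]
7: 0x5d (blk 11, set 1) → L1-HIT  vc=[13]
8: 0x6a (blk 13, set 1) → VC-HIT  vc=[11]
9: 0x6f (blk 13, set 1) → L1-HIT  vc=[11]
10: 0x6b (blk 13, set 1) → L1-HIT  vc=[11]
11: 0x1b (blk 3, set 1) → MISS  vc=[11, 13]
12: 0x28 (blk 5, set 1) → MISS  vc=[11, 13, 3]
13: 0x1e (blk 3, set 1) → VC-HIT  vc=[11, 13, 5]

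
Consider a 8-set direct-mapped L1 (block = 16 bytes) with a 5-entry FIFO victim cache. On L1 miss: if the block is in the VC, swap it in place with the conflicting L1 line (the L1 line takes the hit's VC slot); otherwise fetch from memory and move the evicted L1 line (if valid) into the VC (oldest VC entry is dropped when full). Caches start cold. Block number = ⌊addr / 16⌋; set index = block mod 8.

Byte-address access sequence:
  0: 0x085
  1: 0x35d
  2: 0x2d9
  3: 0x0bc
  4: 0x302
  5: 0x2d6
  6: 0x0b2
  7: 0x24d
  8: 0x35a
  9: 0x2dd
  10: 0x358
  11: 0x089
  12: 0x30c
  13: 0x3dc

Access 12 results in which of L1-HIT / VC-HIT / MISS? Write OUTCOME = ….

OUTCOME = VC-HIT

  [0] addr=0x85 blk=8 s=0: MISS | VC []
  [1] addr=0x35d blk=53 s=5: MISS | VC []
  [2] addr=0x2d9 blk=45 s=5: MISS | VC [53]
  [3] addr=0xbc blk=11 s=3: MISS | VC [53]
  [4] addr=0x302 blk=48 s=0: MISS | VC [53, 8]
  [5] addr=0x2d6 blk=45 s=5: L1-HIT | VC [53, 8]
  [6] addr=0xb2 blk=11 s=3: L1-HIT | VC [53, 8]
  [7] addr=0x24d blk=36 s=4: MISS | VC [53, 8]
  [8] addr=0x35a blk=53 s=5: VC-HIT | VC [45, 8]
  [9] addr=0x2dd blk=45 s=5: VC-HIT | VC [53, 8]
  [10] addr=0x358 blk=53 s=5: VC-HIT | VC [45, 8]
  [11] addr=0x89 blk=8 s=0: VC-HIT | VC [45, 48]
  [12] addr=0x30c blk=48 s=0: VC-HIT | VC [45, 8]
  [13] addr=0x3dc blk=61 s=5: MISS | VC [45, 8, 53]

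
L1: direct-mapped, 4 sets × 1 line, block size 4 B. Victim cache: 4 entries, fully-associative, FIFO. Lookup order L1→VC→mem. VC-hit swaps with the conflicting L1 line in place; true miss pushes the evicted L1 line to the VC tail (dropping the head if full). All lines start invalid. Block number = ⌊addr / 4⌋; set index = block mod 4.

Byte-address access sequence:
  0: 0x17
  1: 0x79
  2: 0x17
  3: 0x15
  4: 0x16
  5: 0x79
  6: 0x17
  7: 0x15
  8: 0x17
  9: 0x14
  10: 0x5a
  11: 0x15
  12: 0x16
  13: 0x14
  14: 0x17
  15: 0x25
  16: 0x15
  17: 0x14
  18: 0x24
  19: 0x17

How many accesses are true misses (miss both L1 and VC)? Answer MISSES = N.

0: 0x17 (blk 5, set 1) → MISS  vc=[]
1: 0x79 (blk 30, set 2) → MISS  vc=[]
2: 0x17 (blk 5, set 1) → L1-HIT  vc=[]
3: 0x15 (blk 5, set 1) → L1-HIT  vc=[]
4: 0x16 (blk 5, set 1) → L1-HIT  vc=[]
5: 0x79 (blk 30, set 2) → L1-HIT  vc=[]
6: 0x17 (blk 5, set 1) → L1-HIT  vc=[]
7: 0x15 (blk 5, set 1) → L1-HIT  vc=[]
8: 0x17 (blk 5, set 1) → L1-HIT  vc=[]
9: 0x14 (blk 5, set 1) → L1-HIT  vc=[]
10: 0x5a (blk 22, set 2) → MISS  vc=[30]
11: 0x15 (blk 5, set 1) → L1-HIT  vc=[30]
12: 0x16 (blk 5, set 1) → L1-HIT  vc=[30]
13: 0x14 (blk 5, set 1) → L1-HIT  vc=[30]
14: 0x17 (blk 5, set 1) → L1-HIT  vc=[30]
15: 0x25 (blk 9, set 1) → MISS  vc=[30, 5]
16: 0x15 (blk 5, set 1) → VC-HIT  vc=[30, 9]
17: 0x14 (blk 5, set 1) → L1-HIT  vc=[30, 9]
18: 0x24 (blk 9, set 1) → VC-HIT  vc=[30, 5]
19: 0x17 (blk 5, set 1) → VC-HIT  vc=[30, 9]

MISSES = 4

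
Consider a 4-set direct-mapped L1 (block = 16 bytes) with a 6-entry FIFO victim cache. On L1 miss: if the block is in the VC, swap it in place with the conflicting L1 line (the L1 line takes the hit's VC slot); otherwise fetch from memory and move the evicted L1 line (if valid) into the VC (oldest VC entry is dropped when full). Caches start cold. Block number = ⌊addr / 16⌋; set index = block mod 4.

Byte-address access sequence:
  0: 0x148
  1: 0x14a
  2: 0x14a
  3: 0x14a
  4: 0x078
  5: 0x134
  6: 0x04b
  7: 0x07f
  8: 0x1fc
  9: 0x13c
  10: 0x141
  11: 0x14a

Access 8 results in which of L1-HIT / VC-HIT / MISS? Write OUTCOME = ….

  [0] addr=0x148 blk=20 s=0: MISS | VC []
  [1] addr=0x14a blk=20 s=0: L1-HIT | VC []
  [2] addr=0x14a blk=20 s=0: L1-HIT | VC []
  [3] addr=0x14a blk=20 s=0: L1-HIT | VC []
  [4] addr=0x78 blk=7 s=3: MISS | VC []
  [5] addr=0x134 blk=19 s=3: MISS | VC [7]
  [6] addr=0x4b blk=4 s=0: MISS | VC [7, 20]
  [7] addr=0x7f blk=7 s=3: VC-HIT | VC [19, 20]
  [8] addr=0x1fc blk=31 s=3: MISS | VC [19, 20, 7]
  [9] addr=0x13c blk=19 s=3: VC-HIT | VC [31, 20, 7]
  [10] addr=0x141 blk=20 s=0: VC-HIT | VC [31, 4, 7]
  [11] addr=0x14a blk=20 s=0: L1-HIT | VC [31, 4, 7]

OUTCOME = MISS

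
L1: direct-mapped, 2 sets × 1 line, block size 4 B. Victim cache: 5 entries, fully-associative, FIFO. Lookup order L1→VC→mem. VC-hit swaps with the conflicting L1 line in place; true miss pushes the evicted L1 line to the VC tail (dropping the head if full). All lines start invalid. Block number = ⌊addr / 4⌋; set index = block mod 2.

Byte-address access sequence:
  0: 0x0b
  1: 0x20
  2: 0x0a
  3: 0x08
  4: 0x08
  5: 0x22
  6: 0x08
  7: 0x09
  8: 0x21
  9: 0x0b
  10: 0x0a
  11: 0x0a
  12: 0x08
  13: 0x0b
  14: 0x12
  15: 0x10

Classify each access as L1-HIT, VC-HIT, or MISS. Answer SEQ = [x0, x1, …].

SEQ = [MISS, MISS, VC-HIT, L1-HIT, L1-HIT, VC-HIT, VC-HIT, L1-HIT, VC-HIT, VC-HIT, L1-HIT, L1-HIT, L1-HIT, L1-HIT, MISS, L1-HIT]

0: 0xb (blk 2, set 0) → MISS  vc=[]
1: 0x20 (blk 8, set 0) → MISS  vc=[2]
2: 0xa (blk 2, set 0) → VC-HIT  vc=[8]
3: 0x8 (blk 2, set 0) → L1-HIT  vc=[8]
4: 0x8 (blk 2, set 0) → L1-HIT  vc=[8]
5: 0x22 (blk 8, set 0) → VC-HIT  vc=[2]
6: 0x8 (blk 2, set 0) → VC-HIT  vc=[8]
7: 0x9 (blk 2, set 0) → L1-HIT  vc=[8]
8: 0x21 (blk 8, set 0) → VC-HIT  vc=[2]
9: 0xb (blk 2, set 0) → VC-HIT  vc=[8]
10: 0xa (blk 2, set 0) → L1-HIT  vc=[8]
11: 0xa (blk 2, set 0) → L1-HIT  vc=[8]
12: 0x8 (blk 2, set 0) → L1-HIT  vc=[8]
13: 0xb (blk 2, set 0) → L1-HIT  vc=[8]
14: 0x12 (blk 4, set 0) → MISS  vc=[8, 2]
15: 0x10 (blk 4, set 0) → L1-HIT  vc=[8, 2]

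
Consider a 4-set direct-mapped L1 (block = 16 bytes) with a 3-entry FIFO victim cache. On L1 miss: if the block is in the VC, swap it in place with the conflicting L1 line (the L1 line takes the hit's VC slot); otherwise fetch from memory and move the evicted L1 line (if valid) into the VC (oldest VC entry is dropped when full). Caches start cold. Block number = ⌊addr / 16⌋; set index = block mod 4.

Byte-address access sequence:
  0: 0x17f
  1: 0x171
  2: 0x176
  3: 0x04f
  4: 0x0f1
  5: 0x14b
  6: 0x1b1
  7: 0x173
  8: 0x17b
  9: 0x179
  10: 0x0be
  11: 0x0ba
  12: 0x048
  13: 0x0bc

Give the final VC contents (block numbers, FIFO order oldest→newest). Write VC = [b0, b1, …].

VC = [20, 15, 23]

  [0] addr=0x17f blk=23 s=3: MISS | VC []
  [1] addr=0x171 blk=23 s=3: L1-HIT | VC []
  [2] addr=0x176 blk=23 s=3: L1-HIT | VC []
  [3] addr=0x4f blk=4 s=0: MISS | VC []
  [4] addr=0xf1 blk=15 s=3: MISS | VC [23]
  [5] addr=0x14b blk=20 s=0: MISS | VC [23, 4]
  [6] addr=0x1b1 blk=27 s=3: MISS | VC [23, 4, 15]
  [7] addr=0x173 blk=23 s=3: VC-HIT | VC [27, 4, 15]
  [8] addr=0x17b blk=23 s=3: L1-HIT | VC [27, 4, 15]
  [9] addr=0x179 blk=23 s=3: L1-HIT | VC [27, 4, 15]
  [10] addr=0xbe blk=11 s=3: MISS | VC [4, 15, 23]
  [11] addr=0xba blk=11 s=3: L1-HIT | VC [4, 15, 23]
  [12] addr=0x48 blk=4 s=0: VC-HIT | VC [20, 15, 23]
  [13] addr=0xbc blk=11 s=3: L1-HIT | VC [20, 15, 23]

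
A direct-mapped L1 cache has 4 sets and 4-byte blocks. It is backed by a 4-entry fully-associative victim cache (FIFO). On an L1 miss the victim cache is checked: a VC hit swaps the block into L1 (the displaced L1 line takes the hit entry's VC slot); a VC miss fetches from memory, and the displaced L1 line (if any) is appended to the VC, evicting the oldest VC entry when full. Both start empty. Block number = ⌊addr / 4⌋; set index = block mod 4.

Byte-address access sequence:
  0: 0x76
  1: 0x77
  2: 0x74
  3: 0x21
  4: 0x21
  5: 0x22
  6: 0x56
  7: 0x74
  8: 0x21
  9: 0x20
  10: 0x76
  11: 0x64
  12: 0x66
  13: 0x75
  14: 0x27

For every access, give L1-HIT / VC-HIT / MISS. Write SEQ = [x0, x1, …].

  [0] addr=0x76 blk=29 s=1: MISS | VC []
  [1] addr=0x77 blk=29 s=1: L1-HIT | VC []
  [2] addr=0x74 blk=29 s=1: L1-HIT | VC []
  [3] addr=0x21 blk=8 s=0: MISS | VC []
  [4] addr=0x21 blk=8 s=0: L1-HIT | VC []
  [5] addr=0x22 blk=8 s=0: L1-HIT | VC []
  [6] addr=0x56 blk=21 s=1: MISS | VC [29]
  [7] addr=0x74 blk=29 s=1: VC-HIT | VC [21]
  [8] addr=0x21 blk=8 s=0: L1-HIT | VC [21]
  [9] addr=0x20 blk=8 s=0: L1-HIT | VC [21]
  [10] addr=0x76 blk=29 s=1: L1-HIT | VC [21]
  [11] addr=0x64 blk=25 s=1: MISS | VC [21, 29]
  [12] addr=0x66 blk=25 s=1: L1-HIT | VC [21, 29]
  [13] addr=0x75 blk=29 s=1: VC-HIT | VC [21, 25]
  [14] addr=0x27 blk=9 s=1: MISS | VC [21, 25, 29]

SEQ = [MISS, L1-HIT, L1-HIT, MISS, L1-HIT, L1-HIT, MISS, VC-HIT, L1-HIT, L1-HIT, L1-HIT, MISS, L1-HIT, VC-HIT, MISS]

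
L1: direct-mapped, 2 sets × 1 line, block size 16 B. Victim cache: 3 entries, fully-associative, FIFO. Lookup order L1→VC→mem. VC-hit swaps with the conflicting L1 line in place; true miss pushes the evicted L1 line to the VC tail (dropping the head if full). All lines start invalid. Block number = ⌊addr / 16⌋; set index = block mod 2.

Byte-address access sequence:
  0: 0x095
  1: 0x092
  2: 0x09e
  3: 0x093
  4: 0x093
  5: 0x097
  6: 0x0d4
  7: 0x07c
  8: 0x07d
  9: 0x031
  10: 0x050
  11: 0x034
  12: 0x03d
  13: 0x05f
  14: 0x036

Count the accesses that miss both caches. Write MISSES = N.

MISSES = 5

0: 0x95 (blk 9, set 1) → MISS  vc=[]
1: 0x92 (blk 9, set 1) → L1-HIT  vc=[]
2: 0x9e (blk 9, set 1) → L1-HIT  vc=[]
3: 0x93 (blk 9, set 1) → L1-HIT  vc=[]
4: 0x93 (blk 9, set 1) → L1-HIT  vc=[]
5: 0x97 (blk 9, set 1) → L1-HIT  vc=[]
6: 0xd4 (blk 13, set 1) → MISS  vc=[9]
7: 0x7c (blk 7, set 1) → MISS  vc=[9, 13]
8: 0x7d (blk 7, set 1) → L1-HIT  vc=[9, 13]
9: 0x31 (blk 3, set 1) → MISS  vc=[9, 13, 7]
10: 0x50 (blk 5, set 1) → MISS  vc=[13, 7, 3]
11: 0x34 (blk 3, set 1) → VC-HIT  vc=[13, 7, 5]
12: 0x3d (blk 3, set 1) → L1-HIT  vc=[13, 7, 5]
13: 0x5f (blk 5, set 1) → VC-HIT  vc=[13, 7, 3]
14: 0x36 (blk 3, set 1) → VC-HIT  vc=[13, 7, 5]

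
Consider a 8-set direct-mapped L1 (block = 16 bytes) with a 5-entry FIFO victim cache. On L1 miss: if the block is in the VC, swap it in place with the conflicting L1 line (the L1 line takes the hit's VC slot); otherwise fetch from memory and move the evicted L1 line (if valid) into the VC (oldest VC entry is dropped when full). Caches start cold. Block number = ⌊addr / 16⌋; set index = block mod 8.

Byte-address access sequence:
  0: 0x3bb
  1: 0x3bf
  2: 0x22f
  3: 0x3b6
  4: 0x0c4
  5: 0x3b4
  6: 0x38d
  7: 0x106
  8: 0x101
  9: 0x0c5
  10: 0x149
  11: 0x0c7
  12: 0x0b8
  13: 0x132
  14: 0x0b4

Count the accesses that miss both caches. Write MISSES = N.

0: 0x3bb (blk 59, set 3) → MISS  vc=[]
1: 0x3bf (blk 59, set 3) → L1-HIT  vc=[]
2: 0x22f (blk 34, set 2) → MISS  vc=[]
3: 0x3b6 (blk 59, set 3) → L1-HIT  vc=[]
4: 0xc4 (blk 12, set 4) → MISS  vc=[]
5: 0x3b4 (blk 59, set 3) → L1-HIT  vc=[]
6: 0x38d (blk 56, set 0) → MISS  vc=[]
7: 0x106 (blk 16, set 0) → MISS  vc=[56]
8: 0x101 (blk 16, set 0) → L1-HIT  vc=[56]
9: 0xc5 (blk 12, set 4) → L1-HIT  vc=[56]
10: 0x149 (blk 20, set 4) → MISS  vc=[56, 12]
11: 0xc7 (blk 12, set 4) → VC-HIT  vc=[56, 20]
12: 0xb8 (blk 11, set 3) → MISS  vc=[56, 20, 59]
13: 0x132 (blk 19, set 3) → MISS  vc=[56, 20, 59, 11]
14: 0xb4 (blk 11, set 3) → VC-HIT  vc=[56, 20, 59, 19]

MISSES = 8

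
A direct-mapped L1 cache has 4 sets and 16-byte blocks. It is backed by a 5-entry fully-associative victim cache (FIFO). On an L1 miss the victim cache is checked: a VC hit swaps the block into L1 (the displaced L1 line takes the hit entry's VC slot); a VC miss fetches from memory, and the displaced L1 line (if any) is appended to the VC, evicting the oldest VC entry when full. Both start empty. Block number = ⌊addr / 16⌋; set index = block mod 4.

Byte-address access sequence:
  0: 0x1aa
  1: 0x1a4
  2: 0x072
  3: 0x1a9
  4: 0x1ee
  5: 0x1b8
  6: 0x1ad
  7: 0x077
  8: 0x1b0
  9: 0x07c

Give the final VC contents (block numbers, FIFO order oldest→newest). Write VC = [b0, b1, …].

#0 0x1aa→b26/s2 MISS; vc=[]
#1 0x1a4→b26/s2 L1-HIT; vc=[]
#2 0x72→b7/s3 MISS; vc=[]
#3 0x1a9→b26/s2 L1-HIT; vc=[]
#4 0x1ee→b30/s2 MISS; vc=[26]
#5 0x1b8→b27/s3 MISS; vc=[26,7]
#6 0x1ad→b26/s2 VC-HIT; vc=[30,7]
#7 0x77→b7/s3 VC-HIT; vc=[30,27]
#8 0x1b0→b27/s3 VC-HIT; vc=[30,7]
#9 0x7c→b7/s3 VC-HIT; vc=[30,27]

VC = [30, 27]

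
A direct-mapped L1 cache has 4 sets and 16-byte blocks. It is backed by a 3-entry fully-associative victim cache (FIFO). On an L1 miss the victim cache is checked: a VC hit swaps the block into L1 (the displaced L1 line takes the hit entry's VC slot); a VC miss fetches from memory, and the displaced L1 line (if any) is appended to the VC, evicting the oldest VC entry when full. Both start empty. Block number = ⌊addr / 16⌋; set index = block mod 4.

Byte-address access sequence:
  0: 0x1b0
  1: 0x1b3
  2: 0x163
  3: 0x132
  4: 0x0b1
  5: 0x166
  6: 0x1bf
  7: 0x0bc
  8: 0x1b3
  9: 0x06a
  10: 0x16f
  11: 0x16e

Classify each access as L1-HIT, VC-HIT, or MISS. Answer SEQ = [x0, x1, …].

SEQ = [MISS, L1-HIT, MISS, MISS, MISS, L1-HIT, VC-HIT, VC-HIT, VC-HIT, MISS, VC-HIT, L1-HIT]

0: 0x1b0 (blk 27, set 3) → MISS  vc=[]
1: 0x1b3 (blk 27, set 3) → L1-HIT  vc=[]
2: 0x163 (blk 22, set 2) → MISS  vc=[]
3: 0x132 (blk 19, set 3) → MISS  vc=[27]
4: 0xb1 (blk 11, set 3) → MISS  vc=[27, 19]
5: 0x166 (blk 22, set 2) → L1-HIT  vc=[27, 19]
6: 0x1bf (blk 27, set 3) → VC-HIT  vc=[11, 19]
7: 0xbc (blk 11, set 3) → VC-HIT  vc=[27, 19]
8: 0x1b3 (blk 27, set 3) → VC-HIT  vc=[11, 19]
9: 0x6a (blk 6, set 2) → MISS  vc=[11, 19, 22]
10: 0x16f (blk 22, set 2) → VC-HIT  vc=[11, 19, 6]
11: 0x16e (blk 22, set 2) → L1-HIT  vc=[11, 19, 6]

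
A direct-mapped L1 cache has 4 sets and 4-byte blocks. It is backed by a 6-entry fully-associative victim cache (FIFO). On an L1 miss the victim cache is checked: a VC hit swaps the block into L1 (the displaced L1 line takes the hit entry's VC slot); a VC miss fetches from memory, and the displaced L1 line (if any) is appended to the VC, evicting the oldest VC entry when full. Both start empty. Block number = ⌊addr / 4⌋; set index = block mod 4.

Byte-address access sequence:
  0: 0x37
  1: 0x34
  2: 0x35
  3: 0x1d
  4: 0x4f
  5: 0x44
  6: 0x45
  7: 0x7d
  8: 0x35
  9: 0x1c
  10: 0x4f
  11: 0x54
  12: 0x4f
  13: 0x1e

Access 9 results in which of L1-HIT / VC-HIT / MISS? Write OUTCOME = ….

#0 0x37→b13/s1 MISS; vc=[]
#1 0x34→b13/s1 L1-HIT; vc=[]
#2 0x35→b13/s1 L1-HIT; vc=[]
#3 0x1d→b7/s3 MISS; vc=[]
#4 0x4f→b19/s3 MISS; vc=[7]
#5 0x44→b17/s1 MISS; vc=[7,13]
#6 0x45→b17/s1 L1-HIT; vc=[7,13]
#7 0x7d→b31/s3 MISS; vc=[7,13,19]
#8 0x35→b13/s1 VC-HIT; vc=[7,17,19]
#9 0x1c→b7/s3 VC-HIT; vc=[31,17,19]
#10 0x4f→b19/s3 VC-HIT; vc=[31,17,7]
#11 0x54→b21/s1 MISS; vc=[31,17,7,13]
#12 0x4f→b19/s3 L1-HIT; vc=[31,17,7,13]
#13 0x1e→b7/s3 VC-HIT; vc=[31,17,19,13]

OUTCOME = VC-HIT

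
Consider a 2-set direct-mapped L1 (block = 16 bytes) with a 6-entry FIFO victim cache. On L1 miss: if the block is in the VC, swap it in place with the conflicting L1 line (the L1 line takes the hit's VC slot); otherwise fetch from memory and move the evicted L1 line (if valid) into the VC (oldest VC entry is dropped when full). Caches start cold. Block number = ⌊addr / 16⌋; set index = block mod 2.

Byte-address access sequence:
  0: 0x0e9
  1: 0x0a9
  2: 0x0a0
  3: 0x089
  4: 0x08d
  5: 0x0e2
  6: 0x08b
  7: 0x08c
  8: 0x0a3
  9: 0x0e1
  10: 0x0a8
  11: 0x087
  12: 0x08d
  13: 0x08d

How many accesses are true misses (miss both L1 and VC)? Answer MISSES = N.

#0 0xe9→b14/s0 MISS; vc=[]
#1 0xa9→b10/s0 MISS; vc=[14]
#2 0xa0→b10/s0 L1-HIT; vc=[14]
#3 0x89→b8/s0 MISS; vc=[14,10]
#4 0x8d→b8/s0 L1-HIT; vc=[14,10]
#5 0xe2→b14/s0 VC-HIT; vc=[8,10]
#6 0x8b→b8/s0 VC-HIT; vc=[14,10]
#7 0x8c→b8/s0 L1-HIT; vc=[14,10]
#8 0xa3→b10/s0 VC-HIT; vc=[14,8]
#9 0xe1→b14/s0 VC-HIT; vc=[10,8]
#10 0xa8→b10/s0 VC-HIT; vc=[14,8]
#11 0x87→b8/s0 VC-HIT; vc=[14,10]
#12 0x8d→b8/s0 L1-HIT; vc=[14,10]
#13 0x8d→b8/s0 L1-HIT; vc=[14,10]

MISSES = 3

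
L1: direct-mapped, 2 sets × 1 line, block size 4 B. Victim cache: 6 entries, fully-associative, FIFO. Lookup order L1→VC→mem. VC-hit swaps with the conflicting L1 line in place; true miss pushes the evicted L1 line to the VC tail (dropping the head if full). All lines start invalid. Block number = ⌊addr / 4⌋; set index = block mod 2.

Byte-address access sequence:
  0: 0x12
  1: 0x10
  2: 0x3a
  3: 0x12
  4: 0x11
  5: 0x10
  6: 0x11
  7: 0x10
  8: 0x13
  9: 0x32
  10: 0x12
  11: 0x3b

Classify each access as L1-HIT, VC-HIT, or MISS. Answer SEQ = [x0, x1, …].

SEQ = [MISS, L1-HIT, MISS, VC-HIT, L1-HIT, L1-HIT, L1-HIT, L1-HIT, L1-HIT, MISS, VC-HIT, VC-HIT]

  [0] addr=0x12 blk=4 s=0: MISS | VC []
  [1] addr=0x10 blk=4 s=0: L1-HIT | VC []
  [2] addr=0x3a blk=14 s=0: MISS | VC [4]
  [3] addr=0x12 blk=4 s=0: VC-HIT | VC [14]
  [4] addr=0x11 blk=4 s=0: L1-HIT | VC [14]
  [5] addr=0x10 blk=4 s=0: L1-HIT | VC [14]
  [6] addr=0x11 blk=4 s=0: L1-HIT | VC [14]
  [7] addr=0x10 blk=4 s=0: L1-HIT | VC [14]
  [8] addr=0x13 blk=4 s=0: L1-HIT | VC [14]
  [9] addr=0x32 blk=12 s=0: MISS | VC [14, 4]
  [10] addr=0x12 blk=4 s=0: VC-HIT | VC [14, 12]
  [11] addr=0x3b blk=14 s=0: VC-HIT | VC [4, 12]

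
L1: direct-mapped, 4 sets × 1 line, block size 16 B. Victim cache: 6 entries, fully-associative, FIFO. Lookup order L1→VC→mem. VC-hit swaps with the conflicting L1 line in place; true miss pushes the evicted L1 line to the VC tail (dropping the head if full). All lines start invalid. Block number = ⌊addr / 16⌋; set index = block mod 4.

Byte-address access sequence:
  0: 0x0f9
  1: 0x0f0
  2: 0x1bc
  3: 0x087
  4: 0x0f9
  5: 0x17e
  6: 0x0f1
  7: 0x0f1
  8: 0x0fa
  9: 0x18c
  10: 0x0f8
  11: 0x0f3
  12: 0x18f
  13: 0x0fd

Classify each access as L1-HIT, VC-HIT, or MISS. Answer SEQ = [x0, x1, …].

SEQ = [MISS, L1-HIT, MISS, MISS, VC-HIT, MISS, VC-HIT, L1-HIT, L1-HIT, MISS, L1-HIT, L1-HIT, L1-HIT, L1-HIT]

0: 0xf9 (blk 15, set 3) → MISS  vc=[]
1: 0xf0 (blk 15, set 3) → L1-HIT  vc=[]
2: 0x1bc (blk 27, set 3) → MISS  vc=[15]
3: 0x87 (blk 8, set 0) → MISS  vc=[15]
4: 0xf9 (blk 15, set 3) → VC-HIT  vc=[27]
5: 0x17e (blk 23, set 3) → MISS  vc=[27, 15]
6: 0xf1 (blk 15, set 3) → VC-HIT  vc=[27, 23]
7: 0xf1 (blk 15, set 3) → L1-HIT  vc=[27, 23]
8: 0xfa (blk 15, set 3) → L1-HIT  vc=[27, 23]
9: 0x18c (blk 24, set 0) → MISS  vc=[27, 23, 8]
10: 0xf8 (blk 15, set 3) → L1-HIT  vc=[27, 23, 8]
11: 0xf3 (blk 15, set 3) → L1-HIT  vc=[27, 23, 8]
12: 0x18f (blk 24, set 0) → L1-HIT  vc=[27, 23, 8]
13: 0xfd (blk 15, set 3) → L1-HIT  vc=[27, 23, 8]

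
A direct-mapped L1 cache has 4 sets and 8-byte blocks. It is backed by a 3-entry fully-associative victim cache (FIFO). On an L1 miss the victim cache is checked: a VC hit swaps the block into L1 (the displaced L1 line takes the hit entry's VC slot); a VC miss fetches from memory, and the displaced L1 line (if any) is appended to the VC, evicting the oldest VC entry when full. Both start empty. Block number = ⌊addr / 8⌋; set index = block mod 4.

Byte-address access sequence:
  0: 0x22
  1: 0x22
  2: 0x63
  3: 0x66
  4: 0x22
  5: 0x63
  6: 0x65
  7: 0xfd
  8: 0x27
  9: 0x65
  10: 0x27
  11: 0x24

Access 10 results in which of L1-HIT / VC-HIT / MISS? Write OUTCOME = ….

OUTCOME = VC-HIT

#0 0x22→b4/s0 MISS; vc=[]
#1 0x22→b4/s0 L1-HIT; vc=[]
#2 0x63→b12/s0 MISS; vc=[4]
#3 0x66→b12/s0 L1-HIT; vc=[4]
#4 0x22→b4/s0 VC-HIT; vc=[12]
#5 0x63→b12/s0 VC-HIT; vc=[4]
#6 0x65→b12/s0 L1-HIT; vc=[4]
#7 0xfd→b31/s3 MISS; vc=[4]
#8 0x27→b4/s0 VC-HIT; vc=[12]
#9 0x65→b12/s0 VC-HIT; vc=[4]
#10 0x27→b4/s0 VC-HIT; vc=[12]
#11 0x24→b4/s0 L1-HIT; vc=[12]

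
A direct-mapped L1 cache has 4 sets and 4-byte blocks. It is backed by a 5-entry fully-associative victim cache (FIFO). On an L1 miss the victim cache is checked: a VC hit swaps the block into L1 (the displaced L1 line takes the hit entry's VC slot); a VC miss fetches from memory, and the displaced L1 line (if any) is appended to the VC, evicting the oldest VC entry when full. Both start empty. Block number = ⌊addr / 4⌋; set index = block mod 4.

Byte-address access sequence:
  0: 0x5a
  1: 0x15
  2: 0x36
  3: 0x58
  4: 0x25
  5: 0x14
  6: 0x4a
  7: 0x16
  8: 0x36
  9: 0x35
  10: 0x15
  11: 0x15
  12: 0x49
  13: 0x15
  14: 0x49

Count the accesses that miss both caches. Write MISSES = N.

#0 0x5a→b22/s2 MISS; vc=[]
#1 0x15→b5/s1 MISS; vc=[]
#2 0x36→b13/s1 MISS; vc=[5]
#3 0x58→b22/s2 L1-HIT; vc=[5]
#4 0x25→b9/s1 MISS; vc=[5,13]
#5 0x14→b5/s1 VC-HIT; vc=[9,13]
#6 0x4a→b18/s2 MISS; vc=[9,13,22]
#7 0x16→b5/s1 L1-HIT; vc=[9,13,22]
#8 0x36→b13/s1 VC-HIT; vc=[9,5,22]
#9 0x35→b13/s1 L1-HIT; vc=[9,5,22]
#10 0x15→b5/s1 VC-HIT; vc=[9,13,22]
#11 0x15→b5/s1 L1-HIT; vc=[9,13,22]
#12 0x49→b18/s2 L1-HIT; vc=[9,13,22]
#13 0x15→b5/s1 L1-HIT; vc=[9,13,22]
#14 0x49→b18/s2 L1-HIT; vc=[9,13,22]

MISSES = 5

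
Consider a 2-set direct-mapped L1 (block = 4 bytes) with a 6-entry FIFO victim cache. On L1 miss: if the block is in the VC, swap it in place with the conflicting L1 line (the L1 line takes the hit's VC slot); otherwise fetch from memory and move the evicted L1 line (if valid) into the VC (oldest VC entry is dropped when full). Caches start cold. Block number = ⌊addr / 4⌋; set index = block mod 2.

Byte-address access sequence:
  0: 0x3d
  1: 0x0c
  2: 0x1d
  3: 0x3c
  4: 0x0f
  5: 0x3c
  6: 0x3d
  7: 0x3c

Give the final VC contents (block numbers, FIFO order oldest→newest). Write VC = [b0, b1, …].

0: 0x3d (blk 15, set 1) → MISS  vc=[]
1: 0xc (blk 3, set 1) → MISS  vc=[15]
2: 0x1d (blk 7, set 1) → MISS  vc=[15, 3]
3: 0x3c (blk 15, set 1) → VC-HIT  vc=[7, 3]
4: 0xf (blk 3, set 1) → VC-HIT  vc=[7, 15]
5: 0x3c (blk 15, set 1) → VC-HIT  vc=[7, 3]
6: 0x3d (blk 15, set 1) → L1-HIT  vc=[7, 3]
7: 0x3c (blk 15, set 1) → L1-HIT  vc=[7, 3]

VC = [7, 3]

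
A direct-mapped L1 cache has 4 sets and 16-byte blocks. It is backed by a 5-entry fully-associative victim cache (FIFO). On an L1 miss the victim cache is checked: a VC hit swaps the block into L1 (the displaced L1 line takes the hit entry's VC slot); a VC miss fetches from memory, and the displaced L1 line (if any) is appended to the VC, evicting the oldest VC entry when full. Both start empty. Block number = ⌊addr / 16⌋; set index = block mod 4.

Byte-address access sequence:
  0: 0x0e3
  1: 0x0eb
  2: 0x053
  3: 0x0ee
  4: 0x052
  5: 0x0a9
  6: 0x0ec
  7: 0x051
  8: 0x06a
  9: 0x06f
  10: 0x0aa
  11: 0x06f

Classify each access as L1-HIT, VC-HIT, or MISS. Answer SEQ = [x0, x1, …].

0: 0xe3 (blk 14, set 2) → MISS  vc=[]
1: 0xeb (blk 14, set 2) → L1-HIT  vc=[]
2: 0x53 (blk 5, set 1) → MISS  vc=[]
3: 0xee (blk 14, set 2) → L1-HIT  vc=[]
4: 0x52 (blk 5, set 1) → L1-HIT  vc=[]
5: 0xa9 (blk 10, set 2) → MISS  vc=[14]
6: 0xec (blk 14, set 2) → VC-HIT  vc=[10]
7: 0x51 (blk 5, set 1) → L1-HIT  vc=[10]
8: 0x6a (blk 6, set 2) → MISS  vc=[10, 14]
9: 0x6f (blk 6, set 2) → L1-HIT  vc=[10, 14]
10: 0xaa (blk 10, set 2) → VC-HIT  vc=[6, 14]
11: 0x6f (blk 6, set 2) → VC-HIT  vc=[10, 14]

SEQ = [MISS, L1-HIT, MISS, L1-HIT, L1-HIT, MISS, VC-HIT, L1-HIT, MISS, L1-HIT, VC-HIT, VC-HIT]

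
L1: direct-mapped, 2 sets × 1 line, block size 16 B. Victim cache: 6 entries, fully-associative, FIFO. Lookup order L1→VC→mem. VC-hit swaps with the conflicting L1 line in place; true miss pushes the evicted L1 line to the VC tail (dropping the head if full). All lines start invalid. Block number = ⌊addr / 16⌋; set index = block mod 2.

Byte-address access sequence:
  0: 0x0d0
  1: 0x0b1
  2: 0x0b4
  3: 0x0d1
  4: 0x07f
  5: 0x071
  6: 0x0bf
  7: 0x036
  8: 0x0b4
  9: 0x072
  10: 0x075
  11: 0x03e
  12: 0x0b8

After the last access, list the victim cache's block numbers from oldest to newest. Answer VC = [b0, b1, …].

VC = [3, 13, 7]

0: 0xd0 (blk 13, set 1) → MISS  vc=[]
1: 0xb1 (blk 11, set 1) → MISS  vc=[13]
2: 0xb4 (blk 11, set 1) → L1-HIT  vc=[13]
3: 0xd1 (blk 13, set 1) → VC-HIT  vc=[11]
4: 0x7f (blk 7, set 1) → MISS  vc=[11, 13]
5: 0x71 (blk 7, set 1) → L1-HIT  vc=[11, 13]
6: 0xbf (blk 11, set 1) → VC-HIT  vc=[7, 13]
7: 0x36 (blk 3, set 1) → MISS  vc=[7, 13, 11]
8: 0xb4 (blk 11, set 1) → VC-HIT  vc=[7, 13, 3]
9: 0x72 (blk 7, set 1) → VC-HIT  vc=[11, 13, 3]
10: 0x75 (blk 7, set 1) → L1-HIT  vc=[11, 13, 3]
11: 0x3e (blk 3, set 1) → VC-HIT  vc=[11, 13, 7]
12: 0xb8 (blk 11, set 1) → VC-HIT  vc=[3, 13, 7]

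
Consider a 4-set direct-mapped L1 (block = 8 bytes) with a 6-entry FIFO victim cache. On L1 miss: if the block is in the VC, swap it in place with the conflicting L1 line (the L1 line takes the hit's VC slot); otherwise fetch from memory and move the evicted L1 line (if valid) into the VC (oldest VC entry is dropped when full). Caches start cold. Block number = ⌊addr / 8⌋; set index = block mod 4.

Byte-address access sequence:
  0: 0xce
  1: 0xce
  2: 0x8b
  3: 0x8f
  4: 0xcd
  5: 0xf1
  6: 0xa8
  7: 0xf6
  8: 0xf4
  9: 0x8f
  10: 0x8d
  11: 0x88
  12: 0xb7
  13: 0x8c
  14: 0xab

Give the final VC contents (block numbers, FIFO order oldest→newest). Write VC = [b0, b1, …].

  [0] addr=0xce blk=25 s=1: MISS | VC []
  [1] addr=0xce blk=25 s=1: L1-HIT | VC []
  [2] addr=0x8b blk=17 s=1: MISS | VC [25]
  [3] addr=0x8f blk=17 s=1: L1-HIT | VC [25]
  [4] addr=0xcd blk=25 s=1: VC-HIT | VC [17]
  [5] addr=0xf1 blk=30 s=2: MISS | VC [17]
  [6] addr=0xa8 blk=21 s=1: MISS | VC [17, 25]
  [7] addr=0xf6 blk=30 s=2: L1-HIT | VC [17, 25]
  [8] addr=0xf4 blk=30 s=2: L1-HIT | VC [17, 25]
  [9] addr=0x8f blk=17 s=1: VC-HIT | VC [21, 25]
  [10] addr=0x8d blk=17 s=1: L1-HIT | VC [21, 25]
  [11] addr=0x88 blk=17 s=1: L1-HIT | VC [21, 25]
  [12] addr=0xb7 blk=22 s=2: MISS | VC [21, 25, 30]
  [13] addr=0x8c blk=17 s=1: L1-HIT | VC [21, 25, 30]
  [14] addr=0xab blk=21 s=1: VC-HIT | VC [17, 25, 30]

VC = [17, 25, 30]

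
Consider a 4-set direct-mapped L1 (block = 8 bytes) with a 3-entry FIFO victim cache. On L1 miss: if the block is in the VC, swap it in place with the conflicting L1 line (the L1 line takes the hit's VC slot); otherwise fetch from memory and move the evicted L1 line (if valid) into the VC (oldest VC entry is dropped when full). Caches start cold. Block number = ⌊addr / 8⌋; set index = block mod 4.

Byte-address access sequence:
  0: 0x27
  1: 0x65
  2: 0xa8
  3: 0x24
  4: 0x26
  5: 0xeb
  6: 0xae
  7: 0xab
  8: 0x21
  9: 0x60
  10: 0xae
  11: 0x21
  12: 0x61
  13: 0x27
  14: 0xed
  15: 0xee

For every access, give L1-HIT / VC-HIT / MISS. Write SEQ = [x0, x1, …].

SEQ = [MISS, MISS, MISS, VC-HIT, L1-HIT, MISS, VC-HIT, L1-HIT, L1-HIT, VC-HIT, L1-HIT, VC-HIT, VC-HIT, VC-HIT, VC-HIT, L1-HIT]

0: 0x27 (blk 4, set 0) → MISS  vc=[]
1: 0x65 (blk 12, set 0) → MISS  vc=[4]
2: 0xa8 (blk 21, set 1) → MISS  vc=[4]
3: 0x24 (blk 4, set 0) → VC-HIT  vc=[12]
4: 0x26 (blk 4, set 0) → L1-HIT  vc=[12]
5: 0xeb (blk 29, set 1) → MISS  vc=[12, 21]
6: 0xae (blk 21, set 1) → VC-HIT  vc=[12, 29]
7: 0xab (blk 21, set 1) → L1-HIT  vc=[12, 29]
8: 0x21 (blk 4, set 0) → L1-HIT  vc=[12, 29]
9: 0x60 (blk 12, set 0) → VC-HIT  vc=[4, 29]
10: 0xae (blk 21, set 1) → L1-HIT  vc=[4, 29]
11: 0x21 (blk 4, set 0) → VC-HIT  vc=[12, 29]
12: 0x61 (blk 12, set 0) → VC-HIT  vc=[4, 29]
13: 0x27 (blk 4, set 0) → VC-HIT  vc=[12, 29]
14: 0xed (blk 29, set 1) → VC-HIT  vc=[12, 21]
15: 0xee (blk 29, set 1) → L1-HIT  vc=[12, 21]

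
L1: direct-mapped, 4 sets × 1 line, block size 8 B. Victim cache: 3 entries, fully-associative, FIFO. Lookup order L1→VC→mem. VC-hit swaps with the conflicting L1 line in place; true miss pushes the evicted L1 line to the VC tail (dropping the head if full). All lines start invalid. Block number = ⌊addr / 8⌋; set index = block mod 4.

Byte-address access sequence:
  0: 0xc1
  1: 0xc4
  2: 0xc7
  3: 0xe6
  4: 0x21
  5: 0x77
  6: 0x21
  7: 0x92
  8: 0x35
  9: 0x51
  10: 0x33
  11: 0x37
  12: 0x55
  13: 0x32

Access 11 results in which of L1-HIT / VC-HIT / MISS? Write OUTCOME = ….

  [0] addr=0xc1 blk=24 s=0: MISS | VC []
  [1] addr=0xc4 blk=24 s=0: L1-HIT | VC []
  [2] addr=0xc7 blk=24 s=0: L1-HIT | VC []
  [3] addr=0xe6 blk=28 s=0: MISS | VC [24]
  [4] addr=0x21 blk=4 s=0: MISS | VC [24, 28]
  [5] addr=0x77 blk=14 s=2: MISS | VC [24, 28]
  [6] addr=0x21 blk=4 s=0: L1-HIT | VC [24, 28]
  [7] addr=0x92 blk=18 s=2: MISS | VC [24, 28, 14]
  [8] addr=0x35 blk=6 s=2: MISS | VC [28, 14, 18]
  [9] addr=0x51 blk=10 s=2: MISS | VC [14, 18, 6]
  [10] addr=0x33 blk=6 s=2: VC-HIT | VC [14, 18, 10]
  [11] addr=0x37 blk=6 s=2: L1-HIT | VC [14, 18, 10]
  [12] addr=0x55 blk=10 s=2: VC-HIT | VC [14, 18, 6]
  [13] addr=0x32 blk=6 s=2: VC-HIT | VC [14, 18, 10]

OUTCOME = L1-HIT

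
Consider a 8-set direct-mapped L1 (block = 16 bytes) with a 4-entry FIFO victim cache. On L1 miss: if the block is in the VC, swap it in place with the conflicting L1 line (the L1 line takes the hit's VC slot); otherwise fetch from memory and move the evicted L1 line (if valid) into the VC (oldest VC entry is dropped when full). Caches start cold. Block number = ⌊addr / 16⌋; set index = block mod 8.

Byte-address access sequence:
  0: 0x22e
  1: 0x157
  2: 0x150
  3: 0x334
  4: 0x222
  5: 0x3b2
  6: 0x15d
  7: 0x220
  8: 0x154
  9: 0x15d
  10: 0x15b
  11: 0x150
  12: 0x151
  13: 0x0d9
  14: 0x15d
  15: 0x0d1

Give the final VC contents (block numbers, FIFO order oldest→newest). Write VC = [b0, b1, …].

  [0] addr=0x22e blk=34 s=2: MISS | VC []
  [1] addr=0x157 blk=21 s=5: MISS | VC []
  [2] addr=0x150 blk=21 s=5: L1-HIT | VC []
  [3] addr=0x334 blk=51 s=3: MISS | VC []
  [4] addr=0x222 blk=34 s=2: L1-HIT | VC []
  [5] addr=0x3b2 blk=59 s=3: MISS | VC [51]
  [6] addr=0x15d blk=21 s=5: L1-HIT | VC [51]
  [7] addr=0x220 blk=34 s=2: L1-HIT | VC [51]
  [8] addr=0x154 blk=21 s=5: L1-HIT | VC [51]
  [9] addr=0x15d blk=21 s=5: L1-HIT | VC [51]
  [10] addr=0x15b blk=21 s=5: L1-HIT | VC [51]
  [11] addr=0x150 blk=21 s=5: L1-HIT | VC [51]
  [12] addr=0x151 blk=21 s=5: L1-HIT | VC [51]
  [13] addr=0xd9 blk=13 s=5: MISS | VC [51, 21]
  [14] addr=0x15d blk=21 s=5: VC-HIT | VC [51, 13]
  [15] addr=0xd1 blk=13 s=5: VC-HIT | VC [51, 21]

VC = [51, 21]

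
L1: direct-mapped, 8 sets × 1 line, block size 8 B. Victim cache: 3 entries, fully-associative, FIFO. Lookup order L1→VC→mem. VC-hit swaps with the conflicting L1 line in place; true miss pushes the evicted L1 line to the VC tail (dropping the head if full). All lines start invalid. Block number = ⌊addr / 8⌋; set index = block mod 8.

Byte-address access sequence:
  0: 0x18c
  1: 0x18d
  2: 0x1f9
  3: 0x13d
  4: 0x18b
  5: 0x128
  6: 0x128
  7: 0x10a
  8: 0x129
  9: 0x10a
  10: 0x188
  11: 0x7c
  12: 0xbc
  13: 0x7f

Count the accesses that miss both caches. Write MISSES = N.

MISSES = 7

0: 0x18c (blk 49, set 1) → MISS  vc=[]
1: 0x18d (blk 49, set 1) → L1-HIT  vc=[]
2: 0x1f9 (blk 63, set 7) → MISS  vc=[]
3: 0x13d (blk 39, set 7) → MISS  vc=[63]
4: 0x18b (blk 49, set 1) → L1-HIT  vc=[63]
5: 0x128 (blk 37, set 5) → MISS  vc=[63]
6: 0x128 (blk 37, set 5) → L1-HIT  vc=[63]
7: 0x10a (blk 33, set 1) → MISS  vc=[63, 49]
8: 0x129 (blk 37, set 5) → L1-HIT  vc=[63, 49]
9: 0x10a (blk 33, set 1) → L1-HIT  vc=[63, 49]
10: 0x188 (blk 49, set 1) → VC-HIT  vc=[63, 33]
11: 0x7c (blk 15, set 7) → MISS  vc=[63, 33, 39]
12: 0xbc (blk 23, set 7) → MISS  vc=[33, 39, 15]
13: 0x7f (blk 15, set 7) → VC-HIT  vc=[33, 39, 23]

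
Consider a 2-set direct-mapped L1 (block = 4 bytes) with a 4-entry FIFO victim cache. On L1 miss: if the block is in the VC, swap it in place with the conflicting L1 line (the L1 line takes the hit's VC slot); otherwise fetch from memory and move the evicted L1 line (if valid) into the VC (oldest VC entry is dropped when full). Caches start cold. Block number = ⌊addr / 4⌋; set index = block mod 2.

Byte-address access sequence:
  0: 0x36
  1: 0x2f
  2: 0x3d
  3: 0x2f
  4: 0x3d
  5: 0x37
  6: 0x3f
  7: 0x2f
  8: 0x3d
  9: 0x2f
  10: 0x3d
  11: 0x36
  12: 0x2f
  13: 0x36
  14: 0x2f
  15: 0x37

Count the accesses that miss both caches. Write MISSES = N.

MISSES = 3

  [0] addr=0x36 blk=13 s=1: MISS | VC []
  [1] addr=0x2f blk=11 s=1: MISS | VC [13]
  [2] addr=0x3d blk=15 s=1: MISS | VC [13, 11]
  [3] addr=0x2f blk=11 s=1: VC-HIT | VC [13, 15]
  [4] addr=0x3d blk=15 s=1: VC-HIT | VC [13, 11]
  [5] addr=0x37 blk=13 s=1: VC-HIT | VC [15, 11]
  [6] addr=0x3f blk=15 s=1: VC-HIT | VC [13, 11]
  [7] addr=0x2f blk=11 s=1: VC-HIT | VC [13, 15]
  [8] addr=0x3d blk=15 s=1: VC-HIT | VC [13, 11]
  [9] addr=0x2f blk=11 s=1: VC-HIT | VC [13, 15]
  [10] addr=0x3d blk=15 s=1: VC-HIT | VC [13, 11]
  [11] addr=0x36 blk=13 s=1: VC-HIT | VC [15, 11]
  [12] addr=0x2f blk=11 s=1: VC-HIT | VC [15, 13]
  [13] addr=0x36 blk=13 s=1: VC-HIT | VC [15, 11]
  [14] addr=0x2f blk=11 s=1: VC-HIT | VC [15, 13]
  [15] addr=0x37 blk=13 s=1: VC-HIT | VC [15, 11]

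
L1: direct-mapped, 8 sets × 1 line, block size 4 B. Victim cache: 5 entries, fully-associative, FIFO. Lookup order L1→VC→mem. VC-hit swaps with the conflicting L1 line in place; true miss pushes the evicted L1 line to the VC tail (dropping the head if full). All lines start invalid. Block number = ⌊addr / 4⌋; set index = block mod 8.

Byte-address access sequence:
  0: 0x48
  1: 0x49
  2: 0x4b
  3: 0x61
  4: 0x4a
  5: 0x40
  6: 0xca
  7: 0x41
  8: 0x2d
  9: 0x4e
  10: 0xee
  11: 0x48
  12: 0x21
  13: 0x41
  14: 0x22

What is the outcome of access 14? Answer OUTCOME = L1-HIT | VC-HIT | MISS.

OUTCOME = VC-HIT

0: 0x48 (blk 18, set 2) → MISS  vc=[]
1: 0x49 (blk 18, set 2) → L1-HIT  vc=[]
2: 0x4b (blk 18, set 2) → L1-HIT  vc=[]
3: 0x61 (blk 24, set 0) → MISS  vc=[]
4: 0x4a (blk 18, set 2) → L1-HIT  vc=[]
5: 0x40 (blk 16, set 0) → MISS  vc=[24]
6: 0xca (blk 50, set 2) → MISS  vc=[24, 18]
7: 0x41 (blk 16, set 0) → L1-HIT  vc=[24, 18]
8: 0x2d (blk 11, set 3) → MISS  vc=[24, 18]
9: 0x4e (blk 19, set 3) → MISS  vc=[24, 18, 11]
10: 0xee (blk 59, set 3) → MISS  vc=[24, 18, 11, 19]
11: 0x48 (blk 18, set 2) → VC-HIT  vc=[24, 50, 11, 19]
12: 0x21 (blk 8, set 0) → MISS  vc=[24, 50, 11, 19, 16]
13: 0x41 (blk 16, set 0) → VC-HIT  vc=[24, 50, 11, 19, 8]
14: 0x22 (blk 8, set 0) → VC-HIT  vc=[24, 50, 11, 19, 16]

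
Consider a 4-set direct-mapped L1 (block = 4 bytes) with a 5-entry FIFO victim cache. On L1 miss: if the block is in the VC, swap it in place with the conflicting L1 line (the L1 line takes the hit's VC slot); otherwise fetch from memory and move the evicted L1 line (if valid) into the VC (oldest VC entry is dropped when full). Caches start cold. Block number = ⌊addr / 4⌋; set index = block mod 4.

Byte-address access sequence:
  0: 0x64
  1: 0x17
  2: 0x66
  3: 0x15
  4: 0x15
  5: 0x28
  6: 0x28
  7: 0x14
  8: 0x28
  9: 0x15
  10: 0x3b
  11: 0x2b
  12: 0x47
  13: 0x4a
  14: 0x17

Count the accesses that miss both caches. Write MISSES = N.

#0 0x64→b25/s1 MISS; vc=[]
#1 0x17→b5/s1 MISS; vc=[25]
#2 0x66→b25/s1 VC-HIT; vc=[5]
#3 0x15→b5/s1 VC-HIT; vc=[25]
#4 0x15→b5/s1 L1-HIT; vc=[25]
#5 0x28→b10/s2 MISS; vc=[25]
#6 0x28→b10/s2 L1-HIT; vc=[25]
#7 0x14→b5/s1 L1-HIT; vc=[25]
#8 0x28→b10/s2 L1-HIT; vc=[25]
#9 0x15→b5/s1 L1-HIT; vc=[25]
#10 0x3b→b14/s2 MISS; vc=[25,10]
#11 0x2b→b10/s2 VC-HIT; vc=[25,14]
#12 0x47→b17/s1 MISS; vc=[25,14,5]
#13 0x4a→b18/s2 MISS; vc=[25,14,5,10]
#14 0x17→b5/s1 VC-HIT; vc=[25,14,17,10]

MISSES = 6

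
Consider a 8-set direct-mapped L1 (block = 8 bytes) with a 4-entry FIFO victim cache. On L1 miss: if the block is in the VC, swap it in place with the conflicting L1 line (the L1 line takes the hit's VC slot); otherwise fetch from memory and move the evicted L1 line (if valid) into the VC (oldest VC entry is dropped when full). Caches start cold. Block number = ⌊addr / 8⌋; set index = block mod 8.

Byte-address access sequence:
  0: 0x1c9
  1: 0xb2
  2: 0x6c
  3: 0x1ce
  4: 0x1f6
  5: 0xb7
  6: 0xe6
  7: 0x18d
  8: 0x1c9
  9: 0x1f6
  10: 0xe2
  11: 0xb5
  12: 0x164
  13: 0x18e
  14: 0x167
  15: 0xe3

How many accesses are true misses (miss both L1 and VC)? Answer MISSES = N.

  [0] addr=0x1c9 blk=57 s=1: MISS | VC []
  [1] addr=0xb2 blk=22 s=6: MISS | VC []
  [2] addr=0x6c blk=13 s=5: MISS | VC []
  [3] addr=0x1ce blk=57 s=1: L1-HIT | VC []
  [4] addr=0x1f6 blk=62 s=6: MISS | VC [22]
  [5] addr=0xb7 blk=22 s=6: VC-HIT | VC [62]
  [6] addr=0xe6 blk=28 s=4: MISS | VC [62]
  [7] addr=0x18d blk=49 s=1: MISS | VC [62, 57]
  [8] addr=0x1c9 blk=57 s=1: VC-HIT | VC [62, 49]
  [9] addr=0x1f6 blk=62 s=6: VC-HIT | VC [22, 49]
  [10] addr=0xe2 blk=28 s=4: L1-HIT | VC [22, 49]
  [11] addr=0xb5 blk=22 s=6: VC-HIT | VC [62, 49]
  [12] addr=0x164 blk=44 s=4: MISS | VC [62, 49, 28]
  [13] addr=0x18e blk=49 s=1: VC-HIT | VC [62, 57, 28]
  [14] addr=0x167 blk=44 s=4: L1-HIT | VC [62, 57, 28]
  [15] addr=0xe3 blk=28 s=4: VC-HIT | VC [62, 57, 44]

MISSES = 7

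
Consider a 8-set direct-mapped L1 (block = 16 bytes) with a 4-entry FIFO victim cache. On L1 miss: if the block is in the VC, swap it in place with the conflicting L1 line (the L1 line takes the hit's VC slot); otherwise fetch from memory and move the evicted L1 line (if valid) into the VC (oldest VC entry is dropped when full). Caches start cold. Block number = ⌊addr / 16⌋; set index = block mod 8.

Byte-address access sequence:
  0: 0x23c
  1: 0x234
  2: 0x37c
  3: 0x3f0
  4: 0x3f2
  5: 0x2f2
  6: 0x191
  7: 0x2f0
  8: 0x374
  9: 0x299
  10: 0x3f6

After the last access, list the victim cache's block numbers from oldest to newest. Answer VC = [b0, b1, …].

0: 0x23c (blk 35, set 3) → MISS  vc=[]
1: 0x234 (blk 35, set 3) → L1-HIT  vc=[]
2: 0x37c (blk 55, set 7) → MISS  vc=[]
3: 0x3f0 (blk 63, set 7) → MISS  vc=[55]
4: 0x3f2 (blk 63, set 7) → L1-HIT  vc=[55]
5: 0x2f2 (blk 47, set 7) → MISS  vc=[55, 63]
6: 0x191 (blk 25, set 1) → MISS  vc=[55, 63]
7: 0x2f0 (blk 47, set 7) → L1-HIT  vc=[55, 63]
8: 0x374 (blk 55, set 7) → VC-HIT  vc=[47, 63]
9: 0x299 (blk 41, set 1) → MISS  vc=[47, 63, 25]
10: 0x3f6 (blk 63, set 7) → VC-HIT  vc=[47, 55, 25]

VC = [47, 55, 25]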